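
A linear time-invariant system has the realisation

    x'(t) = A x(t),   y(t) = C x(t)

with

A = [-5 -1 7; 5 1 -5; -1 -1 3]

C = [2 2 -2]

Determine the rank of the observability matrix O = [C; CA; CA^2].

1

CA = [[2, 2, -2]]
CA^2 = [[2, 2, -2]]
Observability matrix O = [C; CA; CA^2] = [[2, 2, -2], [2, 2, -2], [2, 2, -2]]
Every row of O is a scalar multiple of row 1 = [2, 2, -2] (multipliers 1, 1, 1), so the rows span a one-dimensional space.
O ≠ 0, hence rank(O) = 1.
rank(O) = 1 < n = 3, so the pair (A, C) is not completely observable.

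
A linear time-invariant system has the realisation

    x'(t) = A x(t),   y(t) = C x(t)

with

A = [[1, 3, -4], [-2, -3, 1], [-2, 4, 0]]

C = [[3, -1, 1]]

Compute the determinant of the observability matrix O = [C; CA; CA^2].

CA = [[3, 16, -13]]
CA^2 = [[-3, -91, 4]]
Observability matrix O = [C; CA; CA^2] = [[3, -1, 1], [3, 16, -13], [-3, -91, 4]]
Expanding along the first row, det(O) = 3·(16·4 - (-13)·(-91)) - (-1)·(3·4 - (-13)·(-3)) + 1·(3·(-91) - 16·(-3)) = 3·(-1119) - (-1)·(-27) + 1·(-225) = -3609
Since det(O) ≠ 0, rank(O) = 3 and the system is completely observable.

-3609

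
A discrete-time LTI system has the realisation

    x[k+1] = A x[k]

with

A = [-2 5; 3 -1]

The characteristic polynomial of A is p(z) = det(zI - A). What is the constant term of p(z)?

-13

For a 2×2 matrix, det(zI - A) = z^2 - (tr A)z + det A.
tr A = -3, det A = -13.
So p(z) = z^2 + 3z - 13.
The constant term is -13.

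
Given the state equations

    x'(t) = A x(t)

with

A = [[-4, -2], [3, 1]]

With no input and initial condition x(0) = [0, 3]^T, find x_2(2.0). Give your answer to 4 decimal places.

1.1081

det(sI - A) = s^2 - (tr A)s + det A, with tr A = (-4) + 1 = -3 and det A = (-4)·1 - (-2)·3 = -4 - (-6) = 2.
So p(s) = det(sI - A) = s^2 + 3s + 2.
Factor s^2 + 3s + 2: two numbers with sum -3 and product 2 are -1 and -2, so s^2 + 3s + 2 = (s + 1)(s + 2).
Hence p(s) = (s + 1) (s + 2), with roots -2, -1.
The eigenvalues -2, -1 are distinct and real, so A is diagonalisable and x(t) = e^{At} x(0) = V diag(e^{λ_i t}) V^{-1} x(0), where the columns of V are the eigenvectors.
λ = -2: A - (-2)I = [[-2, -2], [3, 3]]. Row 1 gives (-2)·v1 + (-2)·v2 = 0, so take v_1 = [1, -1]^T.
λ = -1: A - (-1)I = [[-3, -2], [3, 2]]. Row 1 gives (-3)·v1 + (-2)·v2 = 0, so take v_2 = [-2, 3]^T.
V = [v_1 v_2] = [[1, -2], [-1, 3]] has det V = 1, so V^{-1} = adj(V)/det V = [[3, 2], [1, 1]].
Modal coordinates z(0) = V^{-1} x(0): 3·0 + 2·3 = 6; 1·0 + 1·3 = 3; so z(0) = [6, 3]^T.
x_2(t) = Σ_i (v_i)_2 · z_i(0) · e^{λ_i t} (row 2 of V times the modal terms).
x_2(2.0) = (-1)·6·e^{-2·2.0} + 3·3·e^{-1·2.0} = (-6)·0.018316 + 9·0.135335 = 1.1081.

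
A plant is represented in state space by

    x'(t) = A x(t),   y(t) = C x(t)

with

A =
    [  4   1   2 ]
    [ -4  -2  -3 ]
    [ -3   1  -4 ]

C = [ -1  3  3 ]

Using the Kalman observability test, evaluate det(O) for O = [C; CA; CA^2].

CA = [[-25, -4, -23]]
CA^2 = [[-15, -40, 54]]
Observability matrix O = [C; CA; CA^2] = [[-1, 3, 3], [-25, -4, -23], [-15, -40, 54]]
Expanding along the first row, det(O) = (-1)·((-4)·54 - (-23)·(-40)) - 3·((-25)·54 - (-23)·(-15)) + 3·((-25)·(-40) - (-4)·(-15)) = (-1)·(-1136) - 3·(-1695) + 3·940 = 9041
Since det(O) ≠ 0, rank(O) = 3 and the system is completely observable.

9041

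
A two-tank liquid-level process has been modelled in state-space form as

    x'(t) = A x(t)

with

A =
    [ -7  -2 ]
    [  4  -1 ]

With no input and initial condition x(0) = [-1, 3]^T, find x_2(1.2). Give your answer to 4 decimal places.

det(sI - A) = s^2 - (tr A)s + det A, with tr A = (-7) + (-1) = -8 and det A = (-7)·(-1) - (-2)·4 = 7 - (-8) = 15.
So p(s) = det(sI - A) = s^2 + 8s + 15.
Factor s^2 + 8s + 15: two numbers with sum -8 and product 15 are -3 and -5, so s^2 + 8s + 15 = (s + 3)(s + 5).
Hence p(s) = (s + 3) (s + 5), with roots -5, -3.
The eigenvalues -5, -3 are distinct and real, so A is diagonalisable and x(t) = e^{At} x(0) = V diag(e^{λ_i t}) V^{-1} x(0), where the columns of V are the eigenvectors.
λ = -5: A - (-5)I = [[-2, -2], [4, 4]]. Row 1 gives (-2)·v1 + (-2)·v2 = 0, so take v_1 = [-1, 1]^T.
λ = -3: A - (-3)I = [[-4, -2], [4, 2]]. Row 1 gives (-4)·v1 + (-2)·v2 = 0, so take v_2 = [-1, 2]^T.
V = [v_1 v_2] = [[-1, -1], [1, 2]] has det V = -1, so V^{-1} = adj(V)/det V = [[-2, -1], [1, 1]].
Modal coordinates z(0) = V^{-1} x(0): (-2)·(-1) + (-1)·3 = -1; 1·(-1) + 1·3 = 2; so z(0) = [-1, 2]^T.
x_2(t) = Σ_i (v_i)_2 · z_i(0) · e^{λ_i t} (row 2 of V times the modal terms).
x_2(1.2) = 1·(-1)·e^{-5·1.2} + 2·2·e^{-3·1.2} = (-1)·0.002479 + 4·0.027324 = 0.1068.

0.1068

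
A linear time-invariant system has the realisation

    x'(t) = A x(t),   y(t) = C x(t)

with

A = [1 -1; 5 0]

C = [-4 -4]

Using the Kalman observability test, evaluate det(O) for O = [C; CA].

CA = [[-24, 4]]
Observability matrix O = [C; CA] = [[-4, -4], [-24, 4]]
det(O) = (-4)·4 - (-4)·(-24) = -16 - 96 = -112
Since det(O) ≠ 0, rank(O) = 2 and the system is completely observable.

-112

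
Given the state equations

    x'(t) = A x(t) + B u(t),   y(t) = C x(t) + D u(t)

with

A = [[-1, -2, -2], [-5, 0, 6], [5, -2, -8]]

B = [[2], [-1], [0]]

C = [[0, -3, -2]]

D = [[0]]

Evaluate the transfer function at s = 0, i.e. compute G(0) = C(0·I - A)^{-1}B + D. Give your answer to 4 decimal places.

G(0) = C(-A)^{-1}B + D = -C A^{-1} B + D.
det A = -12, so A^{-1} = (1/-12)·adj(A) = [[-1, 1, 1], [5/6, -3/2, -4/3], [-5/6, 1, 5/6]]
A^{-1} B = [-3, 19/6, -8/3]^T
C A^{-1} B = -25/6
G(0) = D - C A^{-1} B = 0 - (-25/6) = 25/6 ≈ 4.1667

4.1667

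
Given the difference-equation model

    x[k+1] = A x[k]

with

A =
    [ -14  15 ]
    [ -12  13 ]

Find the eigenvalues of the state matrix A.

det(zI - A) = z^2 - (tr A)z + det A, with tr A = (-14) + 13 = -1 and det A = (-14)·13 - 15·(-12) = -182 - (-180) = -2.
So p(z) = det(zI - A) = z^2 + z - 2.
Factor z^2 + z - 2: two numbers with sum -1 and product -2 are 1 and -2, so z^2 + z - 2 = (z - 1)(z + 2).
Hence p(z) = (z - 1) (z + 2), with roots -2, 1.

-2, 1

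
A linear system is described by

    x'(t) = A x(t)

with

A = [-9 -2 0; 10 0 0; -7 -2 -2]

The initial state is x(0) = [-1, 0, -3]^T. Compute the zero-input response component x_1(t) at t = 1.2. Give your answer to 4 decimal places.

det(sI - A) = s^3 - (tr A)s^2 + (M11 + M22 + M33)s - det A, where Mii is the 2×2 principal minor of A obtained by deleting row i and column i.
tr A = (-9) + 0 + (-2) = -11; M11 = 0·(-2) - 0·(-2) = 0 - 0 = 0; M22 = (-9)·(-2) - 0·(-7) = 18 - 0 = 18; M33 = (-9)·0 - (-2)·10 = 0 - (-20) = 20; sum of minors = 38.
det A = (-9)·(0·(-2) - 0·(-2)) - (-2)·(10·(-2) - 0·(-7)) + 0·(10·(-2) - 0·(-7)) = (-9)·0 - (-2)·(-20) + 0·(-20) = -40.
So p(s) = det(sI - A) = s^3 + 11s^2 + 38s + 40.
Rational-root test: any integer root divides 40. Testing small divisors, s = -2 works: p(-2) = -8 + 44 + (-76) + 40 = 0, so (s + 2) is a factor.
Dividing, p(s) = (s + 2)(s^2 + 9s + 20).
Factor s^2 + 9s + 20: two numbers with sum -9 and product 20 are -4 and -5, so s^2 + 9s + 20 = (s + 4)(s + 5).
Hence p(s) = (s + 2) (s + 4) (s + 5), with roots -5, -4, -2.
The eigenvalues -5, -4, -2 are distinct and real, so A is diagonalisable and x(t) = e^{At} x(0) = V diag(e^{λ_i t}) V^{-1} x(0), where the columns of V are the eigenvectors.
λ = -5: A - (-5)I = [[-4, -2, 0], [10, 5, 0], [-7, -2, 3]]. v must be orthogonal to every row; (row 1) × (row 3) = [-6, 12, -6], so take v_1 = [1, -2, 1]^T.
λ = -4: A - (-4)I = [[-5, -2, 0], [10, 4, 0], [-7, -2, 2]]. v must be orthogonal to every row; (row 1) × (row 3) = [-4, 10, -4], so take v_2 = [-2, 5, -2]^T.
λ = -2: A - (-2)I = [[-7, -2, 0], [10, 2, 0], [-7, -2, 0]]. v must be orthogonal to every row; (row 1) × (row 2) = [0, 0, 6], so take v_3 = [0, 0, 1]^T.
V = [v_1 v_2 v_3] = [[1, -2, 0], [-2, 5, 0], [1, -2, 1]] has det V = 1, so V^{-1} = adj(V)/det V = [[5, 2, 0], [2, 1, 0], [-1, 0, 1]].
Modal coordinates z(0) = V^{-1} x(0): 5·(-1) + 2·0 + 0·(-3) = -5; 2·(-1) + 1·0 + 0·(-3) = -2; (-1)·(-1) + 0·0 + 1·(-3) = -2; so z(0) = [-5, -2, -2]^T.
x_1(t) = Σ_i (v_i)_1 · z_i(0) · e^{λ_i t} (row 1 of V times the modal terms).
x_1(1.2) = 1·(-5)·e^{-5·1.2} + (-2)·(-2)·e^{-4·1.2} + 0·(-2)·e^{-2·1.2} = (-5)·0.002479 + 4·0.008230 + 0·0.090718 = 0.0205.

0.0205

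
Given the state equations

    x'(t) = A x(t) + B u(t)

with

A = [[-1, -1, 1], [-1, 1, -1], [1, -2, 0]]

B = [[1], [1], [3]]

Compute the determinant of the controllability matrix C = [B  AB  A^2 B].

-32

AB = [[1], [-3], [-1]]
A^2B = [[1], [-3], [7]]
Controllability matrix C = [B  AB  A^2B] = [[1, 1, 1], [1, -3, -3], [3, -1, 7]]
Expanding along the first row, det(C) = 1·((-3)·7 - (-3)·(-1)) - 1·(1·7 - (-3)·3) + 1·(1·(-1) - (-3)·3) = 1·(-24) - 1·16 + 1·8 = -32
Since det(C) ≠ 0, rank(C) = 3 and the system is completely controllable.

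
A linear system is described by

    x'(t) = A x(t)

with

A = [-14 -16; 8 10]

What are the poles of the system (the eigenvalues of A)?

det(sI - A) = s^2 - (tr A)s + det A, with tr A = (-14) + 10 = -4 and det A = (-14)·10 - (-16)·8 = -140 - (-128) = -12.
So p(s) = det(sI - A) = s^2 + 4s - 12.
Factor s^2 + 4s - 12: two numbers with sum -4 and product -12 are 2 and -6, so s^2 + 4s - 12 = (s - 2)(s + 6).
Hence p(s) = (s - 2) (s + 6), with roots -6, 2.
At least one eigenvalue has non-negative real part, so the system is not asymptotically stable.

-6, 2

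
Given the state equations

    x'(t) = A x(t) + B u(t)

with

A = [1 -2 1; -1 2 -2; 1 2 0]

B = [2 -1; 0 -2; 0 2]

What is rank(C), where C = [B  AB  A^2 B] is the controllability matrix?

3

AB = [[2, 5], [-2, -7], [2, -5]]
A^2B = [[8, 14], [-10, -9], [-2, -9]]
Controllability matrix C = [B  AB  A^2B] = [[2, -1, 2, 5, 8, 14], [0, -2, -2, -7, -10, -9], [0, 2, 2, -5, -2, -9]]
Take the 3×3 submatrix of C formed by columns 1, 2, 4: [[2, -1, 5], [0, -2, -7], [0, 2, -5]]. Its determinant is 2·((-2)·(-5) - (-7)·2) - (-1)·(0·(-5) - (-7)·0) + 5·(0·2 - (-2)·0) = 2·24 - (-1)·0 + 5·0 = 48 ≠ 0.
So rank(C) ≥ 3; since C has 3 rows, rank(C) = 3.
rank(C) = 3 = n, so the pair (A, B) is completely controllable.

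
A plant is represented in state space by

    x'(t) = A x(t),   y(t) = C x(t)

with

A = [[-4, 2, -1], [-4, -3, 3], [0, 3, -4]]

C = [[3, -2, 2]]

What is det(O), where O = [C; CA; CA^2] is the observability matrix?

1049

CA = [[-4, 18, -17]]
CA^2 = [[-56, -113, 126]]
Observability matrix O = [C; CA; CA^2] = [[3, -2, 2], [-4, 18, -17], [-56, -113, 126]]
Expanding along the first row, det(O) = 3·(18·126 - (-17)·(-113)) - (-2)·((-4)·126 - (-17)·(-56)) + 2·((-4)·(-113) - 18·(-56)) = 3·347 - (-2)·(-1456) + 2·1460 = 1049
Since det(O) ≠ 0, rank(O) = 3 and the system is completely observable.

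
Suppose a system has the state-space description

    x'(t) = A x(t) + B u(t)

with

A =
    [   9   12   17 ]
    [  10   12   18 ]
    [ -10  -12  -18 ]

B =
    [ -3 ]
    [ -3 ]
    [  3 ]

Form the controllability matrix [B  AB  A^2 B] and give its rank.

AB = [[-12], [-12], [12]]
A^2B = [[-48], [-48], [48]]
Controllability matrix C = [B  AB  A^2B] = [[-3, -12, -48], [-3, -12, -48], [3, 12, 48]]
Every column of C is a scalar multiple of column 1 = [-3, -3, 3] (multipliers 1, 4, 16), so the columns span a one-dimensional space.
C ≠ 0, hence rank(C) = 1.
rank(C) = 1 < n = 3, so the pair (A, B) is not completely controllable.

1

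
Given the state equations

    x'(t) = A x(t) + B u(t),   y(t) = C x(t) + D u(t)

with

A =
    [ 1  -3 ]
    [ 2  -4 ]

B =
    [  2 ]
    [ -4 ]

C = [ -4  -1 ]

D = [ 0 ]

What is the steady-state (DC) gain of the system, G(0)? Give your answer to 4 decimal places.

-44.0000

G(0) = C(-A)^{-1}B + D = -C A^{-1} B + D.
det A = 2, so A^{-1} = (1/2)·adj(A) = [[-2, 3/2], [-1, 1/2]]
A^{-1} B = [-10, -4]^T
C A^{-1} B = 44
G(0) = D - C A^{-1} B = 0 - (44) = -44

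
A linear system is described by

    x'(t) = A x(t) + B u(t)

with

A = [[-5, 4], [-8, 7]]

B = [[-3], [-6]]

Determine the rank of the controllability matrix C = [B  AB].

1

AB = [[-9], [-18]]
Controllability matrix C = [B  AB] = [[-3, -9], [-6, -18]]
Every column of C is a scalar multiple of column 1 = [-3, -6] (multipliers 1, 3), so the columns span a one-dimensional space.
C ≠ 0, hence rank(C) = 1.
rank(C) = 1 < n = 2, so the pair (A, B) is not completely controllable.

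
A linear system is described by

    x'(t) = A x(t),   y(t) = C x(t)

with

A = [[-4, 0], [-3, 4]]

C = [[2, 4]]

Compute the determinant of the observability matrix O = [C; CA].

112

CA = [[-20, 16]]
Observability matrix O = [C; CA] = [[2, 4], [-20, 16]]
det(O) = 2·16 - 4·(-20) = 32 - (-80) = 112
Since det(O) ≠ 0, rank(O) = 2 and the system is completely observable.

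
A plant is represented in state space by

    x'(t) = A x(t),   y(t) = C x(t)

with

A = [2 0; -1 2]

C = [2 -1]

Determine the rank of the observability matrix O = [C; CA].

CA = [[5, -2]]
Observability matrix O = [C; CA] = [[2, -1], [5, -2]]
det(O) = 2·(-2) - (-1)·5 = -4 - (-5) = 1 ≠ 0, so rank(O) = 2.
rank(O) = 2 = n, so the pair (A, C) is completely observable.

2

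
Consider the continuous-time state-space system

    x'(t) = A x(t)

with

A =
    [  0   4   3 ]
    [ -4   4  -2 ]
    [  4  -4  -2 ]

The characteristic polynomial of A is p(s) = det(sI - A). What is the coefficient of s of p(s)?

-12

Expand det(sI - A) for the 3×3 matrix.
p(s) = s^3 - 2s^2 - 12s + 64.
(Check: constant term = det(-A) = (-1)^3 det A = 64; coefficient of s^2 = -tr A = -2.)
The coefficient of s is -12.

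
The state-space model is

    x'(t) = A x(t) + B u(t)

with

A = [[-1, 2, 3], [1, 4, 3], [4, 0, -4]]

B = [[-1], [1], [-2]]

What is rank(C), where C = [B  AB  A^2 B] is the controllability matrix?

AB = [[-3], [-3], [4]]
A^2B = [[9], [-3], [-28]]
Controllability matrix C = [B  AB  A^2B] = [[-1, -3, 9], [1, -3, -3], [-2, 4, -28]]
det(C) = (-1)·((-3)·(-28) - (-3)·4) - (-3)·(1·(-28) - (-3)·(-2)) + 9·(1·4 - (-3)·(-2)) = (-1)·96 - (-3)·(-34) + 9·(-2) = -216 ≠ 0, so rank(C) = 3.
rank(C) = 3 = n, so the pair (A, B) is completely controllable.

3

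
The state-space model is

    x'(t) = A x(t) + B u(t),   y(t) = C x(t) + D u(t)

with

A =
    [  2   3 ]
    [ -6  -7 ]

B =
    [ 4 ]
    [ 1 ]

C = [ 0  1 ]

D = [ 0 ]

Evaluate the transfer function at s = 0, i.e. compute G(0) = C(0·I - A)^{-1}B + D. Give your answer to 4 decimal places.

G(0) = C(-A)^{-1}B + D = -C A^{-1} B + D.
det A = 4, so A^{-1} = (1/4)·adj(A) = [[-7/4, -3/4], [3/2, 1/2]]
A^{-1} B = [-31/4, 13/2]^T
C A^{-1} B = 13/2
G(0) = D - C A^{-1} B = 0 - (13/2) = -13/2 ≈ -6.5000

-6.5000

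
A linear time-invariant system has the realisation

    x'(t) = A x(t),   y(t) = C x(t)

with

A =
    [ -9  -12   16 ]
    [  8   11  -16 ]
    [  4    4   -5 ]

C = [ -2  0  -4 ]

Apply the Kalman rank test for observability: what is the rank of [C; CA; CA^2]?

2

CA = [[2, 8, -12]]
CA^2 = [[-2, 16, -36]]
Observability matrix O = [C; CA; CA^2] = [[-2, 0, -4], [2, 8, -12], [-2, 16, -36]]
The columns c1, c2, c3 of O are linearly dependent: -2·c1 + 2·c2 + c3 = 0 (check each entry), so rank(O) ≤ 2.
The 2×2 minor from rows 1, 2, columns 1, 2 is (-2)·8 - 0·2 = -16 - 0 = -16 ≠ 0, so rank(O) = 2.
rank(O) = 2 < n = 3, so the pair (A, C) is not completely observable.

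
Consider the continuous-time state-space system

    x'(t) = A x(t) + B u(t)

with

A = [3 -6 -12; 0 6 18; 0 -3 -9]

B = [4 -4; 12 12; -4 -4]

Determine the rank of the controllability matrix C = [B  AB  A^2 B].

2

AB = [[-12, -36], [0, 0], [0, 0]]
A^2B = [[-36, -108], [0, 0], [0, 0]]
Controllability matrix C = [B  AB  A^2B] = [[4, -4, -12, -36, -36, -108], [12, 12, 0, 0, 0, 0], [-4, -4, 0, 0, 0, 0]]
The rows r1, r2, r3 of C are linearly dependent: r2 + 3·r3 = 0 (check each entry), so rank(C) ≤ 2.
The 2×2 minor from rows 1, 2, columns 1, 2 is 4·12 - (-4)·12 = 48 - (-48) = 96 ≠ 0, so rank(C) = 2.
rank(C) = 2 < n = 3, so the pair (A, B) is not completely controllable.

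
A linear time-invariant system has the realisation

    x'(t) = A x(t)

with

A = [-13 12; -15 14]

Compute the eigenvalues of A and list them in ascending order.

det(sI - A) = s^2 - (tr A)s + det A, with tr A = (-13) + 14 = 1 and det A = (-13)·14 - 12·(-15) = -182 - (-180) = -2.
So p(s) = det(sI - A) = s^2 - s - 2.
Factor s^2 - s - 2: two numbers with sum 1 and product -2 are 2 and -1, so s^2 - s - 2 = (s - 2)(s + 1).
Hence p(s) = (s - 2) (s + 1), with roots -1, 2.
At least one eigenvalue has non-negative real part, so the system is not asymptotically stable.

-1, 2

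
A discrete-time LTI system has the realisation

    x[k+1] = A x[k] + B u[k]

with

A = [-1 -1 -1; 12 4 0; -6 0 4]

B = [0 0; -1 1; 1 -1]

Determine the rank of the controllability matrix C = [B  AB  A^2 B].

1

AB = [[0, 0], [-4, 4], [4, -4]]
A^2B = [[0, 0], [-16, 16], [16, -16]]
Controllability matrix C = [B  AB  A^2B] = [[0, 0, 0, 0, 0, 0], [-1, 1, -4, 4, -16, 16], [1, -1, 4, -4, 16, -16]]
Every column of C is a scalar multiple of column 1 = [0, -1, 1] (multipliers 1, -1, 4, -4, 16, -16), so the columns span a one-dimensional space.
C ≠ 0, hence rank(C) = 1.
rank(C) = 1 < n = 3, so the pair (A, B) is not completely controllable.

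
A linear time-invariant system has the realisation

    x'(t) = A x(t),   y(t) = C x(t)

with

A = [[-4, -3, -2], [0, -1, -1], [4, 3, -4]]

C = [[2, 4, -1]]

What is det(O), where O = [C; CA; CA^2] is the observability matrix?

CA = [[-12, -13, -4]]
CA^2 = [[32, 37, 53]]
Observability matrix O = [C; CA; CA^2] = [[2, 4, -1], [-12, -13, -4], [32, 37, 53]]
Expanding along the first row, det(O) = 2·((-13)·53 - (-4)·37) - 4·((-12)·53 - (-4)·32) + (-1)·((-12)·37 - (-13)·32) = 2·(-541) - 4·(-508) + (-1)·(-28) = 978
Since det(O) ≠ 0, rank(O) = 3 and the system is completely observable.

978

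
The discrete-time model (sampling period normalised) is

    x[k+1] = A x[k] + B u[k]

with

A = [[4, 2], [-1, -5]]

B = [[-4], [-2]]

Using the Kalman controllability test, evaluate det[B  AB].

-96

AB = [[-20], [14]]
Controllability matrix C = [B  AB] = [[-4, -20], [-2, 14]]
det(C) = (-4)·14 - (-20)·(-2) = -56 - 40 = -96
Since det(C) ≠ 0, rank(C) = 2 and the system is completely controllable.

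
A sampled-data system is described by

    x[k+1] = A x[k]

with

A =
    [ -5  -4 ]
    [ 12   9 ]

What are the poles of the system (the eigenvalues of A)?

1, 3

det(zI - A) = z^2 - (tr A)z + det A, with tr A = (-5) + 9 = 4 and det A = (-5)·9 - (-4)·12 = -45 - (-48) = 3.
So p(z) = det(zI - A) = z^2 - 4z + 3.
Factor z^2 - 4z + 3: two numbers with sum 4 and product 3 are 3 and 1, so z^2 - 4z + 3 = (z - 3)(z - 1).
Hence p(z) = (z - 3) (z - 1), with roots 1, 3.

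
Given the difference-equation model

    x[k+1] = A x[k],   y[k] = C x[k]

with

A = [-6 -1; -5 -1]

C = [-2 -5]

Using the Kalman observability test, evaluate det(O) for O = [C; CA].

171

CA = [[37, 7]]
Observability matrix O = [C; CA] = [[-2, -5], [37, 7]]
det(O) = (-2)·7 - (-5)·37 = -14 - (-185) = 171
Since det(O) ≠ 0, rank(O) = 2 and the system is completely observable.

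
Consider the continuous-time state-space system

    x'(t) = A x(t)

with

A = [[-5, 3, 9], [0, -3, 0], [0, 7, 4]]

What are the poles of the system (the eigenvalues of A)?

-5, -3, 4

det(sI - A) = s^3 - (tr A)s^2 + (M11 + M22 + M33)s - det A, where Mii is the 2×2 principal minor of A obtained by deleting row i and column i.
tr A = (-5) + (-3) + 4 = -4; M11 = (-3)·4 - 0·7 = -12 - 0 = -12; M22 = (-5)·4 - 9·0 = -20 - 0 = -20; M33 = (-5)·(-3) - 3·0 = 15 - 0 = 15; sum of minors = -17.
det A = (-5)·((-3)·4 - 0·7) - 3·(0·4 - 0·0) + 9·(0·7 - (-3)·0) = (-5)·(-12) - 3·0 + 9·0 = 60.
So p(s) = det(sI - A) = s^3 + 4s^2 - 17s - 60.
Rational-root test: any integer root divides -60. Testing small divisors, s = -3 works: p(-3) = -27 + 36 + 51 + (-60) = 0, so (s + 3) is a factor.
Dividing, p(s) = (s + 3)(s^2 + s - 20).
Factor s^2 + s - 20: two numbers with sum -1 and product -20 are 4 and -5, so s^2 + s - 20 = (s - 4)(s + 5).
Hence p(s) = (s - 4) (s + 3) (s + 5), with roots -5, -3, 4.
At least one eigenvalue has non-negative real part, so the system is not asymptotically stable.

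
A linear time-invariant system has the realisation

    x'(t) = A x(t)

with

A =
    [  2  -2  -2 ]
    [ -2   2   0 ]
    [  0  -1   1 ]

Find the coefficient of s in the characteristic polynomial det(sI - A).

Expand det(sI - A) for the 3×3 matrix.
p(s) = s^3 - 5s^2 + 4s + 4.
(Check: constant term = det(-A) = (-1)^3 det A = 4; coefficient of s^2 = -tr A = -5.)
The coefficient of s is 4.

4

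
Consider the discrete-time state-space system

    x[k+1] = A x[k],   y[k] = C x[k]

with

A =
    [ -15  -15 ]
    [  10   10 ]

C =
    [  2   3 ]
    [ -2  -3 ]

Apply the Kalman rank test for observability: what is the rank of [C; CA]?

1

CA = [[0, 0], [0, 0]]
Observability matrix O = [C; CA] = [[2, 3], [-2, -3], [0, 0], [0, 0]]
Every row of O is a scalar multiple of row 1 = [2, 3] (multipliers 1, -1, 0, 0), so the rows span a one-dimensional space.
O ≠ 0, hence rank(O) = 1.
rank(O) = 1 < n = 2, so the pair (A, C) is not completely observable.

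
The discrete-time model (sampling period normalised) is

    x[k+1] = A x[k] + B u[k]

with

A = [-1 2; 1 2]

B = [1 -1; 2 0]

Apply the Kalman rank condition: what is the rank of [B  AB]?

AB = [[3, 1], [5, -1]]
Controllability matrix C = [B  AB] = [[1, -1, 3, 1], [2, 0, 5, -1]]
Take the 2×2 submatrix of C formed by columns 1, 2: [[1, -1], [2, 0]]. Its determinant is 1·0 - (-1)·2 = 0 - (-2) = 2 ≠ 0.
So rank(C) ≥ 2; since C has 2 rows, rank(C) = 2.
rank(C) = 2 = n, so the pair (A, B) is completely controllable.

2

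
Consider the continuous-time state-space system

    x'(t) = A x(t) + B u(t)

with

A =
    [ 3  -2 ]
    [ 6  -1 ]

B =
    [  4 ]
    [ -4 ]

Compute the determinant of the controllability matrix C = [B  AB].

AB = [[20], [28]]
Controllability matrix C = [B  AB] = [[4, 20], [-4, 28]]
det(C) = 4·28 - 20·(-4) = 112 - (-80) = 192
Since det(C) ≠ 0, rank(C) = 2 and the system is completely controllable.

192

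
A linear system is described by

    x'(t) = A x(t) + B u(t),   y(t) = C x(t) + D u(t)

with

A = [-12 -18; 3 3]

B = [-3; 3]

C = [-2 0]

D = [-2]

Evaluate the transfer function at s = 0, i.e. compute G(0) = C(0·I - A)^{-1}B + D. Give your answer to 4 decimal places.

3.0000

G(0) = C(-A)^{-1}B + D = -C A^{-1} B + D.
det A = 18, so A^{-1} = (1/18)·adj(A) = [[1/6, 1], [-1/6, -2/3]]
A^{-1} B = [5/2, -3/2]^T
C A^{-1} B = -5
G(0) = D - C A^{-1} B = -2 - (-5) = 3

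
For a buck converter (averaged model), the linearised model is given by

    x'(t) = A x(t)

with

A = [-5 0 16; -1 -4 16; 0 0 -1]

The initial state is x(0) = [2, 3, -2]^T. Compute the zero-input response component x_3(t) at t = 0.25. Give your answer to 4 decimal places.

-1.5576

det(sI - A) = s^3 - (tr A)s^2 + (M11 + M22 + M33)s - det A, where Mii is the 2×2 principal minor of A obtained by deleting row i and column i.
tr A = (-5) + (-4) + (-1) = -10; M11 = (-4)·(-1) - 16·0 = 4 - 0 = 4; M22 = (-5)·(-1) - 16·0 = 5 - 0 = 5; M33 = (-5)·(-4) - 0·(-1) = 20 - 0 = 20; sum of minors = 29.
det A = (-5)·((-4)·(-1) - 16·0) - 0·((-1)·(-1) - 16·0) + 16·((-1)·0 - (-4)·0) = (-5)·4 - 0·1 + 16·0 = -20.
So p(s) = det(sI - A) = s^3 + 10s^2 + 29s + 20.
Rational-root test: any integer root divides 20. Testing small divisors, s = -1 works: p(-1) = -1 + 10 + (-29) + 20 = 0, so (s + 1) is a factor.
Dividing, p(s) = (s + 1)(s^2 + 9s + 20).
Factor s^2 + 9s + 20: two numbers with sum -9 and product 20 are -4 and -5, so s^2 + 9s + 20 = (s + 4)(s + 5).
Hence p(s) = (s + 1) (s + 4) (s + 5), with roots -5, -4, -1.
The eigenvalues -5, -4, -1 are distinct and real, so A is diagonalisable and x(t) = e^{At} x(0) = V diag(e^{λ_i t}) V^{-1} x(0), where the columns of V are the eigenvectors.
λ = -5: A - (-5)I = [[0, 0, 16], [-1, 1, 16], [0, 0, 4]]. v must be orthogonal to every row; (row 1) × (row 2) = [-16, -16, 0], so take v_1 = [1, 1, 0]^T.
λ = -4: A - (-4)I = [[-1, 0, 16], [-1, 0, 16], [0, 0, 3]]. v must be orthogonal to every row; (row 1) × (row 3) = [0, 3, 0], so take v_2 = [0, 1, 0]^T.
λ = -1: A - (-1)I = [[-4, 0, 16], [-1, -3, 16], [0, 0, 0]]. v must be orthogonal to every row; (row 1) × (row 2) = [48, 48, 12], so take v_3 = [4, 4, 1]^T.
V = [v_1 v_2 v_3] = [[1, 0, 4], [1, 1, 4], [0, 0, 1]] has det V = 1, so V^{-1} = adj(V)/det V = [[1, 0, -4], [-1, 1, 0], [0, 0, 1]].
Modal coordinates z(0) = V^{-1} x(0): 1·2 + 0·3 + (-4)·(-2) = 10; (-1)·2 + 1·3 + 0·(-2) = 1; 0·2 + 0·3 + 1·(-2) = -2; so z(0) = [10, 1, -2]^T.
x_3(t) = Σ_i (v_i)_3 · z_i(0) · e^{λ_i t} (row 3 of V times the modal terms).
x_3(0.25) = 0·10·e^{-5·0.25} + 0·1·e^{-4·0.25} + 1·(-2)·e^{-1·0.25} = 0·0.286505 + 0·0.367879 + (-2)·0.778801 = -1.5576.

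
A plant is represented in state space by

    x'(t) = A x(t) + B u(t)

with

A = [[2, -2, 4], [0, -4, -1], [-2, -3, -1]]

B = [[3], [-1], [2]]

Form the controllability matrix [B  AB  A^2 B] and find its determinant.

-859

AB = [[16], [2], [-5]]
A^2B = [[8], [-3], [-33]]
Controllability matrix C = [B  AB  A^2B] = [[3, 16, 8], [-1, 2, -3], [2, -5, -33]]
Expanding along the first row, det(C) = 3·(2·(-33) - (-3)·(-5)) - 16·((-1)·(-33) - (-3)·2) + 8·((-1)·(-5) - 2·2) = 3·(-81) - 16·39 + 8·1 = -859
Since det(C) ≠ 0, rank(C) = 3 and the system is completely controllable.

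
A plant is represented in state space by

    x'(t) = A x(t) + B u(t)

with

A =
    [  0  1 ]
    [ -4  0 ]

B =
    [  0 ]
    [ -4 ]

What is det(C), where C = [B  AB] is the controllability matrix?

AB = [[-4], [0]]
Controllability matrix C = [B  AB] = [[0, -4], [-4, 0]]
det(C) = 0·0 - (-4)·(-4) = 0 - 16 = -16
Since det(C) ≠ 0, rank(C) = 2 and the system is completely controllable.

-16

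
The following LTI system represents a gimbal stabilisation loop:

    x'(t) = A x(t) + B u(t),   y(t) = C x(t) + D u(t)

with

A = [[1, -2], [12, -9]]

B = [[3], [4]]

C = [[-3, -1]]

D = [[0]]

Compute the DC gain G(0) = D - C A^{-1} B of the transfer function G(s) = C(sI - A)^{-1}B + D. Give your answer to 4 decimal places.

G(0) = C(-A)^{-1}B + D = -C A^{-1} B + D.
det A = 15, so A^{-1} = (1/15)·adj(A) = [[-3/5, 2/15], [-4/5, 1/15]]
A^{-1} B = [-19/15, -32/15]^T
C A^{-1} B = 89/15
G(0) = D - C A^{-1} B = 0 - (89/15) = -89/15 ≈ -5.9333

-5.9333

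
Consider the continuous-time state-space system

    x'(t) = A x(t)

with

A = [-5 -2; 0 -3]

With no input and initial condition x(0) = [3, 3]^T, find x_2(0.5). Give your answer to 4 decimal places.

det(sI - A) = s^2 - (tr A)s + det A, with tr A = (-5) + (-3) = -8 and det A = (-5)·(-3) - (-2)·0 = 15 - 0 = 15.
So p(s) = det(sI - A) = s^2 + 8s + 15.
Factor s^2 + 8s + 15: two numbers with sum -8 and product 15 are -3 and -5, so s^2 + 8s + 15 = (s + 3)(s + 5).
Hence p(s) = (s + 3) (s + 5), with roots -5, -3.
The eigenvalues -5, -3 are distinct and real, so A is diagonalisable and x(t) = e^{At} x(0) = V diag(e^{λ_i t}) V^{-1} x(0), where the columns of V are the eigenvectors.
λ = -5: A - (-5)I = [[0, -2], [0, 2]]. Row 1 gives 0·v1 + (-2)·v2 = 0, so take v_1 = [1, 0]^T.
λ = -3: A - (-3)I = [[-2, -2], [0, 0]]. Row 1 gives (-2)·v1 + (-2)·v2 = 0, so take v_2 = [-1, 1]^T.
V = [v_1 v_2] = [[1, -1], [0, 1]] has det V = 1, so V^{-1} = adj(V)/det V = [[1, 1], [0, 1]].
Modal coordinates z(0) = V^{-1} x(0): 1·3 + 1·3 = 6; 0·3 + 1·3 = 3; so z(0) = [6, 3]^T.
x_2(t) = Σ_i (v_i)_2 · z_i(0) · e^{λ_i t} (row 2 of V times the modal terms).
x_2(0.5) = 0·6·e^{-5·0.5} + 1·3·e^{-3·0.5} = 0·0.082085 + 3·0.223130 = 0.6694.

0.6694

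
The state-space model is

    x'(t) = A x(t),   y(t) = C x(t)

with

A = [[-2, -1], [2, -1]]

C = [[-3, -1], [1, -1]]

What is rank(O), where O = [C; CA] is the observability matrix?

CA = [[4, 4], [-4, 0]]
Observability matrix O = [C; CA] = [[-3, -1], [1, -1], [4, 4], [-4, 0]]
Take the 2×2 submatrix of O formed by rows 1, 2: [[-3, -1], [1, -1]]. Its determinant is (-3)·(-1) - (-1)·1 = 3 - (-1) = 4 ≠ 0.
So rank(O) ≥ 2; since O has 2 columns, rank(O) = 2.
rank(O) = 2 = n, so the pair (A, C) is completely observable.

2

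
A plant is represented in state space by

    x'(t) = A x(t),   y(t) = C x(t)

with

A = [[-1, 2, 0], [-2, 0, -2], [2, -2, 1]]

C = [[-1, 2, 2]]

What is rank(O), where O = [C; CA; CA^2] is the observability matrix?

3

CA = [[1, -6, -2]]
CA^2 = [[7, 6, 10]]
Observability matrix O = [C; CA; CA^2] = [[-1, 2, 2], [1, -6, -2], [7, 6, 10]]
det(O) = (-1)·((-6)·10 - (-2)·6) - 2·(1·10 - (-2)·7) + 2·(1·6 - (-6)·7) = (-1)·(-48) - 2·24 + 2·48 = 96 ≠ 0, so rank(O) = 3.
rank(O) = 3 = n, so the pair (A, C) is completely observable.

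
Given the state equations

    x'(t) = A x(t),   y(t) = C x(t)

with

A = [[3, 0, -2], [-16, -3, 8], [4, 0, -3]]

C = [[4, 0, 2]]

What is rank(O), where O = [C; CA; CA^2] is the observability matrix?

2

CA = [[20, 0, -14]]
CA^2 = [[4, 0, 2]]
Observability matrix O = [C; CA; CA^2] = [[4, 0, 2], [20, 0, -14], [4, 0, 2]]
Column 2 of O is identically zero, so rank(O) ≤ 2.
The 2×2 minor from rows 1, 2, columns 1, 3 is 4·(-14) - 2·20 = -56 - 40 = -96 ≠ 0, so rank(O) = 2.
rank(O) = 2 < n = 3, so the pair (A, C) is not completely observable.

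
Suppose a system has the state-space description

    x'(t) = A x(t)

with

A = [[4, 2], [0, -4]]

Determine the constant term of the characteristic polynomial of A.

-16

For a 2×2 matrix, det(sI - A) = s^2 - (tr A)s + det A.
tr A = 0, det A = -16.
So p(s) = s^2 - 16.
The constant term is -16.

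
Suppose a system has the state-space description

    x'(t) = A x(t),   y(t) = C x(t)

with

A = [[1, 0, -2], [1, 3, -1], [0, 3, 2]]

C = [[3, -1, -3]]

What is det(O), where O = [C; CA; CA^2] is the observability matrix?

CA = [[2, -12, -11]]
CA^2 = [[-10, -69, -14]]
Observability matrix O = [C; CA; CA^2] = [[3, -1, -3], [2, -12, -11], [-10, -69, -14]]
Expanding along the first row, det(O) = 3·((-12)·(-14) - (-11)·(-69)) - (-1)·(2·(-14) - (-11)·(-10)) + (-3)·(2·(-69) - (-12)·(-10)) = 3·(-591) - (-1)·(-138) + (-3)·(-258) = -1137
Since det(O) ≠ 0, rank(O) = 3 and the system is completely observable.

-1137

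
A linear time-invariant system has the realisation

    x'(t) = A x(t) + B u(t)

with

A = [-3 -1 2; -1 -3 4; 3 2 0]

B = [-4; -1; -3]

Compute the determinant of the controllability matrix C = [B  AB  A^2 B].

AB = [[7], [-5], [-14]]
A^2B = [[-44], [-48], [11]]
Controllability matrix C = [B  AB  A^2B] = [[-4, 7, -44], [-1, -5, -48], [-3, -14, 11]]
Expanding along the first row, det(C) = (-4)·((-5)·11 - (-48)·(-14)) - 7·((-1)·11 - (-48)·(-3)) + (-44)·((-1)·(-14) - (-5)·(-3)) = (-4)·(-727) - 7·(-155) + (-44)·(-1) = 4037
Since det(C) ≠ 0, rank(C) = 3 and the system is completely controllable.

4037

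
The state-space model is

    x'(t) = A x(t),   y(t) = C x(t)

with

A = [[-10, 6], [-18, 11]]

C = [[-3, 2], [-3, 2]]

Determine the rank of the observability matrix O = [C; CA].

CA = [[-6, 4], [-6, 4]]
Observability matrix O = [C; CA] = [[-3, 2], [-3, 2], [-6, 4], [-6, 4]]
Every row of O is a scalar multiple of row 1 = [-3, 2] (multipliers 1, 1, 2, 2), so the rows span a one-dimensional space.
O ≠ 0, hence rank(O) = 1.
rank(O) = 1 < n = 2, so the pair (A, C) is not completely observable.

1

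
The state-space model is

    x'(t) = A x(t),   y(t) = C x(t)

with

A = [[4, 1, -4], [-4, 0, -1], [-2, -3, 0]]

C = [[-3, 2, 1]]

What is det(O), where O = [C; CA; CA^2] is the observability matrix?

3228

CA = [[-22, -6, 10]]
CA^2 = [[-84, -52, 94]]
Observability matrix O = [C; CA; CA^2] = [[-3, 2, 1], [-22, -6, 10], [-84, -52, 94]]
Expanding along the first row, det(O) = (-3)·((-6)·94 - 10·(-52)) - 2·((-22)·94 - 10·(-84)) + 1·((-22)·(-52) - (-6)·(-84)) = (-3)·(-44) - 2·(-1228) + 1·640 = 3228
Since det(O) ≠ 0, rank(O) = 3 and the system is completely observable.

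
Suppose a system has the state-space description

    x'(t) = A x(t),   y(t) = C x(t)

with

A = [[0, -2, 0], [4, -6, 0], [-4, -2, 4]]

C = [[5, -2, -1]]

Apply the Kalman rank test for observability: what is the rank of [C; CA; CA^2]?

CA = [[-4, 4, -4]]
CA^2 = [[32, -8, -16]]
Observability matrix O = [C; CA; CA^2] = [[5, -2, -1], [-4, 4, -4], [32, -8, -16]]
The columns c1, c2, c3 of O are linearly dependent: c1 + 2·c2 + c3 = 0 (check each entry), so rank(O) ≤ 2.
The 2×2 minor from rows 1, 2, columns 1, 2 is 5·4 - (-2)·(-4) = 20 - 8 = 12 ≠ 0, so rank(O) = 2.
rank(O) = 2 < n = 3, so the pair (A, C) is not completely observable.

2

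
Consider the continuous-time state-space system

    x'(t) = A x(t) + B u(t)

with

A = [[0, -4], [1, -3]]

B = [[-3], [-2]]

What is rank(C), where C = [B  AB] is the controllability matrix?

AB = [[8], [3]]
Controllability matrix C = [B  AB] = [[-3, 8], [-2, 3]]
det(C) = (-3)·3 - 8·(-2) = -9 - (-16) = 7 ≠ 0, so rank(C) = 2.
rank(C) = 2 = n, so the pair (A, B) is completely controllable.

2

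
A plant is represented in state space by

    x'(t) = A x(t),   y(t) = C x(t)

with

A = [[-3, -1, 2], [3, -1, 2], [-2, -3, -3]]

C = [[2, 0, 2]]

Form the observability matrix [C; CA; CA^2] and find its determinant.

CA = [[-10, -8, -2]]
CA^2 = [[10, 24, -30]]
Observability matrix O = [C; CA; CA^2] = [[2, 0, 2], [-10, -8, -2], [10, 24, -30]]
Expanding along the first row, det(O) = 2·((-8)·(-30) - (-2)·24) - 0·((-10)·(-30) - (-2)·10) + 2·((-10)·24 - (-8)·10) = 2·288 - 0·320 + 2·(-160) = 256
Since det(O) ≠ 0, rank(O) = 3 and the system is completely observable.

256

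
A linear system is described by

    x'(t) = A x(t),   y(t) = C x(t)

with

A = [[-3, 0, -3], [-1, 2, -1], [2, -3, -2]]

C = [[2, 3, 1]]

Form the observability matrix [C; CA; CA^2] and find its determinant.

CA = [[-7, 3, -11]]
CA^2 = [[-4, 39, 40]]
Observability matrix O = [C; CA; CA^2] = [[2, 3, 1], [-7, 3, -11], [-4, 39, 40]]
Expanding along the first row, det(O) = 2·(3·40 - (-11)·39) - 3·((-7)·40 - (-11)·(-4)) + 1·((-7)·39 - 3·(-4)) = 2·549 - 3·(-324) + 1·(-261) = 1809
Since det(O) ≠ 0, rank(O) = 3 and the system is completely observable.

1809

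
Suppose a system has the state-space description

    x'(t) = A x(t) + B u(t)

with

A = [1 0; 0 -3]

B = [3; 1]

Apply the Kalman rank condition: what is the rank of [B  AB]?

2

AB = [[3], [-3]]
Controllability matrix C = [B  AB] = [[3, 3], [1, -3]]
det(C) = 3·(-3) - 3·1 = -9 - 3 = -12 ≠ 0, so rank(C) = 2.
rank(C) = 2 = n, so the pair (A, B) is completely controllable.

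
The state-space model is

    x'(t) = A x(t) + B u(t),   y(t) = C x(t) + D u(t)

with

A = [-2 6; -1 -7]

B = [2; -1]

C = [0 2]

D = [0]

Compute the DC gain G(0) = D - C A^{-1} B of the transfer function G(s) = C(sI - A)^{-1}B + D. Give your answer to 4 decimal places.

G(0) = C(-A)^{-1}B + D = -C A^{-1} B + D.
det A = 20, so A^{-1} = (1/20)·adj(A) = [[-7/20, -3/10], [1/20, -1/10]]
A^{-1} B = [-2/5, 1/5]^T
C A^{-1} B = 2/5
G(0) = D - C A^{-1} B = 0 - (2/5) = -2/5 ≈ -0.4000

-0.4000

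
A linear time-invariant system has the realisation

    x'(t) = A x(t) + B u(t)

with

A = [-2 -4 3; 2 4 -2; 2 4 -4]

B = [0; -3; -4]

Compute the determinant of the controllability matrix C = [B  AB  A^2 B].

-784

AB = [[0], [-4], [4]]
A^2B = [[28], [-24], [-32]]
Controllability matrix C = [B  AB  A^2B] = [[0, 0, 28], [-3, -4, -24], [-4, 4, -32]]
Expanding along the first row, det(C) = 0·((-4)·(-32) - (-24)·4) - 0·((-3)·(-32) - (-24)·(-4)) + 28·((-3)·4 - (-4)·(-4)) = 0·224 - 0·0 + 28·(-28) = -784
Since det(C) ≠ 0, rank(C) = 3 and the system is completely controllable.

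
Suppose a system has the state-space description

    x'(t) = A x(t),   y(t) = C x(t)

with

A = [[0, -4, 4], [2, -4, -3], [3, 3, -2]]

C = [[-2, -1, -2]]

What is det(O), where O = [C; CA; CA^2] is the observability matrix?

1147

CA = [[-8, 6, -1]]
CA^2 = [[9, 5, -48]]
Observability matrix O = [C; CA; CA^2] = [[-2, -1, -2], [-8, 6, -1], [9, 5, -48]]
Expanding along the first row, det(O) = (-2)·(6·(-48) - (-1)·5) - (-1)·((-8)·(-48) - (-1)·9) + (-2)·((-8)·5 - 6·9) = (-2)·(-283) - (-1)·393 + (-2)·(-94) = 1147
Since det(O) ≠ 0, rank(O) = 3 and the system is completely observable.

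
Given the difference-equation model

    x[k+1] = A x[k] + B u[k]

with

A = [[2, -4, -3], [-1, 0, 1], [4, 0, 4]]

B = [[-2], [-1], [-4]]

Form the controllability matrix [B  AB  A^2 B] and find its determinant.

AB = [[12], [-2], [-24]]
A^2B = [[104], [-36], [-48]]
Controllability matrix C = [B  AB  A^2B] = [[-2, 12, 104], [-1, -2, -36], [-4, -24, -48]]
Expanding along the first row, det(C) = (-2)·((-2)·(-48) - (-36)·(-24)) - 12·((-1)·(-48) - (-36)·(-4)) + 104·((-1)·(-24) - (-2)·(-4)) = (-2)·(-768) - 12·(-96) + 104·16 = 4352
Since det(C) ≠ 0, rank(C) = 3 and the system is completely controllable.

4352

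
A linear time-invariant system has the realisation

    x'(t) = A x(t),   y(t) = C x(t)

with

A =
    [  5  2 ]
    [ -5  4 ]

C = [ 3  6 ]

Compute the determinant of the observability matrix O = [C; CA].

CA = [[-15, 30]]
Observability matrix O = [C; CA] = [[3, 6], [-15, 30]]
det(O) = 3·30 - 6·(-15) = 90 - (-90) = 180
Since det(O) ≠ 0, rank(O) = 2 and the system is completely observable.

180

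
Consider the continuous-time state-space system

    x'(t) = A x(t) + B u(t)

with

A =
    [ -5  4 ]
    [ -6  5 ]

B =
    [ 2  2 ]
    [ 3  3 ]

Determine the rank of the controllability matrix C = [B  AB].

AB = [[2, 2], [3, 3]]
Controllability matrix C = [B  AB] = [[2, 2, 2, 2], [3, 3, 3, 3]]
Every column of C is a scalar multiple of column 1 = [2, 3] (multipliers 1, 1, 1, 1), so the columns span a one-dimensional space.
C ≠ 0, hence rank(C) = 1.
rank(C) = 1 < n = 2, so the pair (A, B) is not completely controllable.

1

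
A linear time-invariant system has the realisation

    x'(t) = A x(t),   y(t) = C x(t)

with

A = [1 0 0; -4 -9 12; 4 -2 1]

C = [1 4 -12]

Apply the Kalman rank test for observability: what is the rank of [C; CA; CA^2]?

CA = [[-63, -12, 36]]
CA^2 = [[129, 36, -108]]
Observability matrix O = [C; CA; CA^2] = [[1, 4, -12], [-63, -12, 36], [129, 36, -108]]
The columns c1, c2, c3 of O are linearly dependent: 3·c2 + c3 = 0 (check each entry), so rank(O) ≤ 2.
The 2×2 minor from rows 1, 2, columns 1, 2 is 1·(-12) - 4·(-63) = -12 - (-252) = 240 ≠ 0, so rank(O) = 2.
rank(O) = 2 < n = 3, so the pair (A, C) is not completely observable.

2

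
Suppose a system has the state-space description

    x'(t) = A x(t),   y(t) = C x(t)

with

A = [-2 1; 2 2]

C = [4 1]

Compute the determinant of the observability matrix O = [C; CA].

30

CA = [[-6, 6]]
Observability matrix O = [C; CA] = [[4, 1], [-6, 6]]
det(O) = 4·6 - 1·(-6) = 24 - (-6) = 30
Since det(O) ≠ 0, rank(O) = 2 and the system is completely observable.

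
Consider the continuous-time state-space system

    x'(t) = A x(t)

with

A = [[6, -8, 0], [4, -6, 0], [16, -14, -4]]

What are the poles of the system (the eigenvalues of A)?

det(sI - A) = s^3 - (tr A)s^2 + (M11 + M22 + M33)s - det A, where Mii is the 2×2 principal minor of A obtained by deleting row i and column i.
tr A = 6 + (-6) + (-4) = -4; M11 = (-6)·(-4) - 0·(-14) = 24 - 0 = 24; M22 = 6·(-4) - 0·16 = -24 - 0 = -24; M33 = 6·(-6) - (-8)·4 = -36 - (-32) = -4; sum of minors = -4.
det A = 6·((-6)·(-4) - 0·(-14)) - (-8)·(4·(-4) - 0·16) + 0·(4·(-14) - (-6)·16) = 6·24 - (-8)·(-16) + 0·40 = 16.
So p(s) = det(sI - A) = s^3 + 4s^2 - 4s - 16.
Rational-root test: any integer root divides -16. Testing small divisors, s = -2 works: p(-2) = -8 + 16 + 8 + (-16) = 0, so (s + 2) is a factor.
Dividing, p(s) = (s + 2)(s^2 + 2s - 8).
Factor s^2 + 2s - 8: two numbers with sum -2 and product -8 are 2 and -4, so s^2 + 2s - 8 = (s - 2)(s + 4).
Hence p(s) = (s - 2) (s + 2) (s + 4), with roots -4, -2, 2.
At least one eigenvalue has non-negative real part, so the system is not asymptotically stable.

-4, -2, 2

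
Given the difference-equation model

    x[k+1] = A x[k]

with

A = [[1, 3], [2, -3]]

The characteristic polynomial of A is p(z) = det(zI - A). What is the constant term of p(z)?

For a 2×2 matrix, det(zI - A) = z^2 - (tr A)z + det A.
tr A = -2, det A = -9.
So p(z) = z^2 + 2z - 9.
The constant term is -9.

-9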